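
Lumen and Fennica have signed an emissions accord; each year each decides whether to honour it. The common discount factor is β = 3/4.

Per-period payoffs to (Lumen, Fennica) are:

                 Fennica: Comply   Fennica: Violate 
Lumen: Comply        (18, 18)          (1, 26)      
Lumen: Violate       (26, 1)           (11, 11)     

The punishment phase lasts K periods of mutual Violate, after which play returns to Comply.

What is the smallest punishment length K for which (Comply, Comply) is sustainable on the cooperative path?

2

No profitable deviation requires (18−11)(β+…+β^K) ≥ 26−18, i.e. β+…+β^K ≥ 8/7 ≈ 1.1429.
With β = 3/4, the partial sums are K=1: 0.7500, K=2: 1.3125.
K = 2 is the first length at which the sum reaches 1.1429.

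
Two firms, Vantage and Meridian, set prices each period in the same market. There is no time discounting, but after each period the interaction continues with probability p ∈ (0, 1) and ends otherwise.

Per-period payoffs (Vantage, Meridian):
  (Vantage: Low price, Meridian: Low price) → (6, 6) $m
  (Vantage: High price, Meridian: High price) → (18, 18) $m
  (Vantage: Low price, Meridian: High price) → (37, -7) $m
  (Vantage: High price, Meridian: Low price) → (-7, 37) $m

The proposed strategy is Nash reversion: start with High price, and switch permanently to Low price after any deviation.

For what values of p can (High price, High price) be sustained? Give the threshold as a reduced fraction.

19/31

With no time discounting, the continuation probability p plays the role of the discount factor.
Grim-trigger IC: 18/(1−p) ≥ 37 + 6p/(1−p) ⇒ p ≥ (37−18)/(37−6) = 19/31.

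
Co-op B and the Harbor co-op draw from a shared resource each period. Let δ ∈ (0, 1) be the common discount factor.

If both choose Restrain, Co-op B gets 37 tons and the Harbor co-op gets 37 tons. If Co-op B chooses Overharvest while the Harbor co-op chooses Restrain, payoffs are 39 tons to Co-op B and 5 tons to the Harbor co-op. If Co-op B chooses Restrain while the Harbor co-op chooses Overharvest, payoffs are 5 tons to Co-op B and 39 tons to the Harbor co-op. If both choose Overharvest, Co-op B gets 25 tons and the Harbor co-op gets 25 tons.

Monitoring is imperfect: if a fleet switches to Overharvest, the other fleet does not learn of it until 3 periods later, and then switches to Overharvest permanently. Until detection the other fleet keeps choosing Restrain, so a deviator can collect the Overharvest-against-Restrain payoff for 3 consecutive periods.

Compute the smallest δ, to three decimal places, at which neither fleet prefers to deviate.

0.523

A deviator earns 39 for 3 periods, then 25 forever; cooperating earns 37 forever. Multiplying the IC by (1−δ):
37 ≥ 39(1−δ^3) + 25δ^3, so 14·δ^3 ≥ 2 and δ^3 ≥ 1/7.
δ ≥ (1/7)^(1/3) ≈ 0.523.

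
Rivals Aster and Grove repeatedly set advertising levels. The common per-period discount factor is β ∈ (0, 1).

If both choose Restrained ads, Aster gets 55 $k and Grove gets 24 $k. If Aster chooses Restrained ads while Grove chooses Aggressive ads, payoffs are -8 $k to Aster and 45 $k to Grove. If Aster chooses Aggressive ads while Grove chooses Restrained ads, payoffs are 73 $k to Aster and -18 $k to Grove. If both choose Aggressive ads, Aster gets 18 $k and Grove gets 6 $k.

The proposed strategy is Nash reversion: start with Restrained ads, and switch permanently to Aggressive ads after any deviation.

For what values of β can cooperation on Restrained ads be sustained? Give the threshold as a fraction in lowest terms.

7/13

For Aster: deviation gain 73−55 = 18, per-period punishment loss 55−18 = 37. IC gives β ≥ 18/55.
For Grove: gain 21, loss 18 per period, so β ≥ 21/39 = 7/13.
The tighter constraint is Grove's, so cooperation needs β ≥ 7/13.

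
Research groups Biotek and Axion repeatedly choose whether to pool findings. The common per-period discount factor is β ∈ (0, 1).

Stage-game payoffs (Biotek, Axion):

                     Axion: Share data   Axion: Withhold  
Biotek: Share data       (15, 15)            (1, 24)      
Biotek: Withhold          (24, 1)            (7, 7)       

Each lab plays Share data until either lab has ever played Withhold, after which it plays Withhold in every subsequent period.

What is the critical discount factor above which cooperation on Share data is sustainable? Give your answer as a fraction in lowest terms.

9/17

Under grim trigger the critical discount factor is (T−C)/(T−P) with T = 24, C = 15, P = 7.
β* = (24−15)/(24−7) = 9/17.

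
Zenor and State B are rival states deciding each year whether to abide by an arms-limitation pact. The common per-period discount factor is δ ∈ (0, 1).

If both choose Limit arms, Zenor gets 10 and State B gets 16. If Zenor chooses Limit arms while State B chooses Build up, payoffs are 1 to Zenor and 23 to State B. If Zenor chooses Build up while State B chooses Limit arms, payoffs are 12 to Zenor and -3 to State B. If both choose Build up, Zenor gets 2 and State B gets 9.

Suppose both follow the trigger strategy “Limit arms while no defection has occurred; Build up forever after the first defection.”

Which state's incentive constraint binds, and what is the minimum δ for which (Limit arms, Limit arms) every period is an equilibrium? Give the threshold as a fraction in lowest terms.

State B; δ ≥ 1/2

Zenor: cooperation gives 10 each period; deviation gives 12 once then 2 forever.
  10/(1−δ) ≥ 12 + 2δ/(1−δ) ⇒ δ ≥ 2/10 = 1/5.
State B: cooperation gives 16 each period; deviation gives 23 once then 9 forever.
  δ ≥ 7/14 = 1/2.
Both must hold, so the binding constraint is State B's: δ ≥ 1/2.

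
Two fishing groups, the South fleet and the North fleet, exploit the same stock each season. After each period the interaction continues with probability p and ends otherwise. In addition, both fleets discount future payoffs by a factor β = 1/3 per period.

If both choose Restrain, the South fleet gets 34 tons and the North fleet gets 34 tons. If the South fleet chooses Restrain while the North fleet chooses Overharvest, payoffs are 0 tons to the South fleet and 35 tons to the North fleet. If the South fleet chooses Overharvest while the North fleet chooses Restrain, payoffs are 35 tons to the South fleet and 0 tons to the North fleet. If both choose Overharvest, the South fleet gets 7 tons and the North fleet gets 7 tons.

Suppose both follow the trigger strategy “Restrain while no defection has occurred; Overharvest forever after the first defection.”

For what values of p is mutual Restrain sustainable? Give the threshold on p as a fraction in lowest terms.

3/28

Expected continuation weight on next period's payoff is β·p = 1/3·p, which plays the role of the discount factor.
Cooperation requires 1/3·p ≥ (35−34)/(35−7) = 1/28, hence p ≥ 3/28.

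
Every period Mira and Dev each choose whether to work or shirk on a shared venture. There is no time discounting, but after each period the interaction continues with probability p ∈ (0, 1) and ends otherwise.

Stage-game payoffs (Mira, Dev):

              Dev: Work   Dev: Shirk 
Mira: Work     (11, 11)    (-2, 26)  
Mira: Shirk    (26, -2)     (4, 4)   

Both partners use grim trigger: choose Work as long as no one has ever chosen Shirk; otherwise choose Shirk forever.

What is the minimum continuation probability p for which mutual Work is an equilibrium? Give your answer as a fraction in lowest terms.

15/22

With no time discounting, the continuation probability p plays the role of the discount factor.
Grim-trigger IC: 11/(1−p) ≥ 26 + 4p/(1−p) ⇒ p ≥ (26−11)/(26−4) = 15/22.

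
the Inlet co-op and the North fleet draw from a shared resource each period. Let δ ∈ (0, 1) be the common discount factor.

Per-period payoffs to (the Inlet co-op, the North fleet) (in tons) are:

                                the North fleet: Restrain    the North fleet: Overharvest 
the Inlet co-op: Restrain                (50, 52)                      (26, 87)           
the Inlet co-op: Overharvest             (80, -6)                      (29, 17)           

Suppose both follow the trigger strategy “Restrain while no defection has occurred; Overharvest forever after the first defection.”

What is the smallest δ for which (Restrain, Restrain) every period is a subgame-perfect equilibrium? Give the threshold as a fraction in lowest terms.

For the Inlet co-op: deviation gain 80−50 = 30, per-period punishment loss 50−29 = 21. IC gives δ ≥ 30/51 = 10/17.
For the North fleet: gain 35, loss 35 per period, so δ ≥ 35/70 = 1/2.
The tighter constraint is the Inlet co-op's, so cooperation needs δ ≥ 10/17.

10/17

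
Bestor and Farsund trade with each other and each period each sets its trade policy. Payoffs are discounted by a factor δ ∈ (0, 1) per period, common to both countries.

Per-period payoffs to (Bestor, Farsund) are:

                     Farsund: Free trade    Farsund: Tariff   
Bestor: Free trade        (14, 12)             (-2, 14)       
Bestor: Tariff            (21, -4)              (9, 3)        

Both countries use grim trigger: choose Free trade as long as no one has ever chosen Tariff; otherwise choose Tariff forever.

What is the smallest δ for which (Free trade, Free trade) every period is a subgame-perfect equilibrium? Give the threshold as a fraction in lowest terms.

7/12

For Bestor: deviation gain 21−14 = 7, per-period punishment loss 14−9 = 5. IC gives δ ≥ 7/12.
For Farsund: gain 2, loss 9 per period, so δ ≥ 2/11.
The tighter constraint is Bestor's, so cooperation needs δ ≥ 7/12.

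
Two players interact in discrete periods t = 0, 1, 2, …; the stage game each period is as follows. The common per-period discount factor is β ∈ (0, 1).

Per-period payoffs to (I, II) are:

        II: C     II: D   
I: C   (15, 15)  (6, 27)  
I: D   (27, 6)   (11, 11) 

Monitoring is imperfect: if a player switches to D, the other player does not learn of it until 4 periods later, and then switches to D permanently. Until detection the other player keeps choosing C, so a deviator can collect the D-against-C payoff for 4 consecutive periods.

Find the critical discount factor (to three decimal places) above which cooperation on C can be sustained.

A deviator earns 27 for 4 periods, then 11 forever; cooperating earns 15 forever. Multiplying the IC by (1−β):
15 ≥ 27(1−β^4) + 11β^4, so 16·β^4 ≥ 12 and β^4 ≥ 3/4.
β ≥ (3/4)^(1/4) ≈ 0.931.

0.931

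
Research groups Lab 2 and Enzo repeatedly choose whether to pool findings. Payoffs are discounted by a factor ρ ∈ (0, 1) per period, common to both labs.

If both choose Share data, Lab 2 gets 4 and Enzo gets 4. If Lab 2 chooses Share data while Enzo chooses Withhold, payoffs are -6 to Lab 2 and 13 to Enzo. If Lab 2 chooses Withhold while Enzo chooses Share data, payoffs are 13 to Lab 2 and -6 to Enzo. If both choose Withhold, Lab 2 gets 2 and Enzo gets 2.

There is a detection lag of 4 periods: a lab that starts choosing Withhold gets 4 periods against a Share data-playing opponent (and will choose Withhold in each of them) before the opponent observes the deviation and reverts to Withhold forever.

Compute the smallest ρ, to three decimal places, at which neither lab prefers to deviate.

Deviating for the 4 undetected periods gains 13−4 = 9 per period over cooperation, then loses 4−2 = 2 per period forever once punishment starts.
Gain: 9(1 + ρ + … + ρ^3); loss: 2·ρ^4/(1−ρ).
No profitable deviation ⇔ 9(1−ρ^4) ≤ 2·ρ^4, i.e. ρ^4 ≥ 9/(9+2) = 9/11.
Hence ρ ≥ (9/11)^(1/4) ≈ 0.951.

0.951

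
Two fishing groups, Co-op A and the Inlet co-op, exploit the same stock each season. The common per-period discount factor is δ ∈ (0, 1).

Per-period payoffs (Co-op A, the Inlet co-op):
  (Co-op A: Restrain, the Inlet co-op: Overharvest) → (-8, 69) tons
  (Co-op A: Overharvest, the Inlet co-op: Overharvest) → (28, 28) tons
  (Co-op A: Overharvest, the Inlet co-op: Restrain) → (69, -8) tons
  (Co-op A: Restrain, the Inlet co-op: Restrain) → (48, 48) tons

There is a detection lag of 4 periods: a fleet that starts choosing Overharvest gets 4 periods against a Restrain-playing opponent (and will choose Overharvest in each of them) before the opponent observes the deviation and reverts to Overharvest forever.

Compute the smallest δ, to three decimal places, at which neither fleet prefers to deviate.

The best deviation is to choose Overharvest for all 4 undetected periods, earning 69 each, then 28 forever once detected.
Deviation value: 69(1−δ^4)/(1−δ) + 28δ^4/(1−δ); cooperation value: 48/(1−δ).
IC: 48 ≥ 69(1−δ^4) + 28δ^4 = 69 − 41δ^4.
So δ^4 ≥ 21/41, giving δ ≥ (21/41)^(1/4) ≈ 0.846.

0.846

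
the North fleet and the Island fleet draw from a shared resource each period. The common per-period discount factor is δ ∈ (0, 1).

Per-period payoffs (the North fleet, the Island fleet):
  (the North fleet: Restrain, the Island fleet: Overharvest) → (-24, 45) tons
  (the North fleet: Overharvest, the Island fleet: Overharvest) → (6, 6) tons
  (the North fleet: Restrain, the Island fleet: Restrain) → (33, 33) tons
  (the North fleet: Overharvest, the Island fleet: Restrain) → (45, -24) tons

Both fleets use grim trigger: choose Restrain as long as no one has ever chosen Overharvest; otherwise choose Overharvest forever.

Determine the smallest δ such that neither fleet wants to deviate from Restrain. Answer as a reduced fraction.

33/(1−δ) ≥ 45 + 6δ/(1−δ)
33 ≥ 45 − 39δ
δ ≥ 12/39 = 4/13.

4/13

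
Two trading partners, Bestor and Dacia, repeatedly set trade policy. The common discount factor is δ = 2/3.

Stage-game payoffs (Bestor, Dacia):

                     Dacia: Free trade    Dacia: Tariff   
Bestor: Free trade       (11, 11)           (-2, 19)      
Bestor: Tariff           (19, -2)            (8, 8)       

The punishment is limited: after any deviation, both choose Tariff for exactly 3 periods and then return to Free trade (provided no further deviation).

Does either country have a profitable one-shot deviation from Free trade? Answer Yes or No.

Yes

IC: δ+…+δ^3 ≥ (19−11)/(11−8) = 8/3.
At δ = 2/3: partial sum = 1.4074 < 2.6667. Cooperation not sustainable.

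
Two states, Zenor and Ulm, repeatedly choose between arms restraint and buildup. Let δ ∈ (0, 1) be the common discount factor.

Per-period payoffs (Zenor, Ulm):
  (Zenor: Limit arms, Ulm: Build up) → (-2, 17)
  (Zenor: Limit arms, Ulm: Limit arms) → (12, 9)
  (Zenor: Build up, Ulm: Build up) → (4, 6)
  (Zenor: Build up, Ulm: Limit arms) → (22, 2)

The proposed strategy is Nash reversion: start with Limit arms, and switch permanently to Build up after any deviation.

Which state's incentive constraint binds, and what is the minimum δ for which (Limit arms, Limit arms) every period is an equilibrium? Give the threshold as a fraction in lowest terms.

Ulm; δ ≥ 8/11

Zenor: cooperation gives 12 each period; deviation gives 22 once then 4 forever.
  12/(1−δ) ≥ 22 + 4δ/(1−δ) ⇒ δ ≥ 10/18 = 5/9.
Ulm: cooperation gives 9 each period; deviation gives 17 once then 6 forever.
  δ ≥ 8/11.
Both must hold, so the binding constraint is Ulm's: δ ≥ 8/11.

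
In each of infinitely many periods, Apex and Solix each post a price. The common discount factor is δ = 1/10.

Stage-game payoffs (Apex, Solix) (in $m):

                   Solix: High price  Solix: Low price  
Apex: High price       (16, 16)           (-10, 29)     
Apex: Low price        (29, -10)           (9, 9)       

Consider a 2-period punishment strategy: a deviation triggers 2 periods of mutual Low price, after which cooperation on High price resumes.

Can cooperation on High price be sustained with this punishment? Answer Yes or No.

IC: δ+…+δ^2 ≥ (29−16)/(16−9) = 13/7.
At δ = 1/10: partial sum = 0.1100 < 1.8571. Cooperation not sustainable.

No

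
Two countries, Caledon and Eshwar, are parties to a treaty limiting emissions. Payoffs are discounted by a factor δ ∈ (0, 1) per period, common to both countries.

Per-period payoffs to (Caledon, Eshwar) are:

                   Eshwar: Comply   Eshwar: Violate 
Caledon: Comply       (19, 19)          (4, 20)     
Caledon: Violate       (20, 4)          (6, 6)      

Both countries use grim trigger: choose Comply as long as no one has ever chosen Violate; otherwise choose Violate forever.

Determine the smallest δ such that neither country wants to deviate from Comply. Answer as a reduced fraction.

19/(1−δ) ≥ 20 + 6δ/(1−δ)
19 ≥ 20 − 14δ
δ ≥ 1/14.

1/14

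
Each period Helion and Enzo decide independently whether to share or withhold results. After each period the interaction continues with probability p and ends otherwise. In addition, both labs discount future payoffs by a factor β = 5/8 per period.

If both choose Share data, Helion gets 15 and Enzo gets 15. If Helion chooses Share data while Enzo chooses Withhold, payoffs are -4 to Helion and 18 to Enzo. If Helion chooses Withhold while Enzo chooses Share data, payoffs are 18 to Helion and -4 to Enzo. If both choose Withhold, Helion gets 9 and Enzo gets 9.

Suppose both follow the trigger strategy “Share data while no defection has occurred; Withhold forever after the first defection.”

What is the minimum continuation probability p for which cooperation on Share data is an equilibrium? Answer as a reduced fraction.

8/15

With continuation probability p and discount β, the effective per-period discount factor is βp.
Grim-trigger IC: βp ≥ (18−15)/(18−9) = 1/3.
So p ≥ (1/3)/(5/8) = 8/15.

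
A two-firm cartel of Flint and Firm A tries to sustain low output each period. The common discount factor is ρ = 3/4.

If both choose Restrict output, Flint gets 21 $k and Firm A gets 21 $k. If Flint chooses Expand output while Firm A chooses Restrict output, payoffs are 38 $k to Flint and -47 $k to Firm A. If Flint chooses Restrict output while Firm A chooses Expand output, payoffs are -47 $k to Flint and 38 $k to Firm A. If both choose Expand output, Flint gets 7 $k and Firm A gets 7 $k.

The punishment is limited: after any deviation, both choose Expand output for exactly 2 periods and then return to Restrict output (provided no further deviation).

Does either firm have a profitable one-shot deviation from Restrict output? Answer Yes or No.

No

Comparing payoff streams over the 3 periods until play realigns: cooperate → 21(1+ρ+…+ρ^2); deviate → 38 + 7(ρ+…+ρ^2).
Cooperation is sustained iff (21−7)(ρ+…+ρ^2) ≥ 38−21.
ρ+…+ρ^2 = 3/4·(1−(3/4)^2)/(1−3/4) = 1.3125, and (38−21)/(21−7) = 1.2143.
1.3125 ≥ 1.2143, so cooperation is sustainable.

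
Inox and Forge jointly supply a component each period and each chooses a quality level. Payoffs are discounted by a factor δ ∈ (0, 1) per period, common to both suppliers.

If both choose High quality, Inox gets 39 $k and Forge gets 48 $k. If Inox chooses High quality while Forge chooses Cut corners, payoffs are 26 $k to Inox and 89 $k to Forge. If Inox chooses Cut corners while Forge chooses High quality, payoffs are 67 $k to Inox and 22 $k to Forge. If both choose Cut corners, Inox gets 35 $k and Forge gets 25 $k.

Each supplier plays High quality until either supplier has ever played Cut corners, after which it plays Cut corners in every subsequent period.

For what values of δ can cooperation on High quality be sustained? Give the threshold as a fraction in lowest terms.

7/8

For Inox: deviation gain 67−39 = 28, per-period punishment loss 39−35 = 4. IC gives δ ≥ 28/32 = 7/8.
For Forge: gain 41, loss 23 per period, so δ ≥ 41/64.
The tighter constraint is Inox's, so cooperation needs δ ≥ 7/8.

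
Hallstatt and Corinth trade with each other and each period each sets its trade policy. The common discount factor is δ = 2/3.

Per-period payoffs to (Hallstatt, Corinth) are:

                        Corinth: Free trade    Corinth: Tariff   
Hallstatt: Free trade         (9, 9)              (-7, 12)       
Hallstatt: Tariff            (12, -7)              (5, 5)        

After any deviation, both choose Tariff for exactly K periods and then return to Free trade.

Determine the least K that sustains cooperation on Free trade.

2

Need Σ_{k=1}^{K} δ^k ≥ (12−9)/(9−5) = 0.7500 at δ = 2/3.
At K = 1 the sum is 0.6667 < 0.7500; at K = 2 it is 1.1111 ≥ 0.7500.
So the minimum punishment length is K = 2.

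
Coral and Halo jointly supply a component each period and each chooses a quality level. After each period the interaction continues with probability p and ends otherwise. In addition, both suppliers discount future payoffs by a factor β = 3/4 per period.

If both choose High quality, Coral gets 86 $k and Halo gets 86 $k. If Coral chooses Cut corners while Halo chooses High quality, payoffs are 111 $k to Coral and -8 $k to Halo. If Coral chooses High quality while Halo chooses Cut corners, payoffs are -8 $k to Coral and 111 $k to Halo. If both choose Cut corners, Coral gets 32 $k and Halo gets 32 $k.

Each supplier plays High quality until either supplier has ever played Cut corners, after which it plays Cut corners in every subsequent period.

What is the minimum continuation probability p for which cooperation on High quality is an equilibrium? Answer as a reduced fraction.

Expected continuation weight on next period's payoff is β·p = 3/4·p, which plays the role of the discount factor.
Cooperation requires 3/4·p ≥ (111−86)/(111−32) = 25/79, hence p ≥ 100/237.

100/237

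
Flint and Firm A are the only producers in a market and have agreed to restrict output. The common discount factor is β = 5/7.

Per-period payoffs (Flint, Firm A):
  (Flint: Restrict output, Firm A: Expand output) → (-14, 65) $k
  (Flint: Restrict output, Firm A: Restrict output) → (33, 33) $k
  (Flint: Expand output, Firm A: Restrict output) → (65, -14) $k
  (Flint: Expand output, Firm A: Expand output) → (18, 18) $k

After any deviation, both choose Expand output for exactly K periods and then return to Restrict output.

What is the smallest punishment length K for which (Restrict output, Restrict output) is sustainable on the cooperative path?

6

Need Σ_{k=1}^{K} β^k ≥ (65−33)/(33−18) = 2.1333 at β = 5/7.
At K = 5 the sum is 2.0352 < 2.1333; at K = 6 it is 2.1680 ≥ 2.1333.
So the minimum punishment length is K = 6.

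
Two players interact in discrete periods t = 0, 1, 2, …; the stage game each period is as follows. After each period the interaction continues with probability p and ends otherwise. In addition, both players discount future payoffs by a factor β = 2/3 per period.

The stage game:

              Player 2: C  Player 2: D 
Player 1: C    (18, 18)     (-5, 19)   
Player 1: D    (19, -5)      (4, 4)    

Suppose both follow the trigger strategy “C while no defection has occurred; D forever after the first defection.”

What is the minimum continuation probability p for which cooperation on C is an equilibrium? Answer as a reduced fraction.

With continuation probability p and discount β, the effective per-period discount factor is βp.
Grim-trigger IC: βp ≥ (19−18)/(19−4) = 1/15.
So p ≥ (1/15)/(2/3) = 1/10.

1/10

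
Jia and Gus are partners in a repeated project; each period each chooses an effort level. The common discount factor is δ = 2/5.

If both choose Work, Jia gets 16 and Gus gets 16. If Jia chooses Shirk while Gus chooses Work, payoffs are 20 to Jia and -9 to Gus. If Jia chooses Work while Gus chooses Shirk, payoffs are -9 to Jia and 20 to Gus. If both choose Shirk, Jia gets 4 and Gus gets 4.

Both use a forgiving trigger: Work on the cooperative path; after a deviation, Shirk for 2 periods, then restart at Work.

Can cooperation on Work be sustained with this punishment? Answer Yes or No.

IC: δ+…+δ^2 ≥ (20−16)/(16−4) = 1/3.
At δ = 2/5: partial sum = 0.5600 ≥ 0.3333. Cooperation sustainable.

Yes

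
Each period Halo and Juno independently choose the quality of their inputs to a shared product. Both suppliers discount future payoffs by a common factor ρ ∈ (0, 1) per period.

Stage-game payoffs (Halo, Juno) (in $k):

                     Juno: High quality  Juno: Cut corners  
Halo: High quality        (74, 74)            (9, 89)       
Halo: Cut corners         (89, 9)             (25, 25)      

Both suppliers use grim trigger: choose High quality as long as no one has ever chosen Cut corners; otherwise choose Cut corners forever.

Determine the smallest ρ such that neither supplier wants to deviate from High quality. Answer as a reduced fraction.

Under grim trigger the critical discount factor is (T−C)/(T−P) with T = 89, C = 74, P = 25.
ρ* = (89−74)/(89−25) = 15/64.

15/64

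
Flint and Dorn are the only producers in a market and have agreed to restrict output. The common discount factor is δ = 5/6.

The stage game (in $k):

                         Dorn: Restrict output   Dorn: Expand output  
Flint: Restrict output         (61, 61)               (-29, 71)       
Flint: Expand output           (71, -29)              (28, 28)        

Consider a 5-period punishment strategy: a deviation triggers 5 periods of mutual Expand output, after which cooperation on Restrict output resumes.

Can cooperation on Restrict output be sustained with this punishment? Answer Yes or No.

A one-shot deviation gives 71 now, then 28 for 5 periods, then back to 61.
Gain from deviating: (71−61) today; loss: (61−28) in each of the next 5 periods.
No-deviation condition: (61−28)(δ+…+δ^5) ≥ 71−61, i.e. δ+…+δ^5 ≥ 10/33.
At δ = 5/6: δ+…+δ^5 = 2.9906 ≥ 0.3030.
So cooperation is sustainable.

Yes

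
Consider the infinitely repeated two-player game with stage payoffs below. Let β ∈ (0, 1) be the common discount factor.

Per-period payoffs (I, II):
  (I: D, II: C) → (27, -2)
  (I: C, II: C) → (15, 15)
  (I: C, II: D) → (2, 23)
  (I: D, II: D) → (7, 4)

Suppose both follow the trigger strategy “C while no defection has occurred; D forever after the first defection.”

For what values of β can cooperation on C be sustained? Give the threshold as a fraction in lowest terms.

3/5

For I: deviation gain 27−15 = 12, per-period punishment loss 15−7 = 8. IC gives β ≥ 12/20 = 3/5.
For II: gain 8, loss 11 per period, so β ≥ 8/19.
The tighter constraint is I's, so cooperation needs β ≥ 3/5.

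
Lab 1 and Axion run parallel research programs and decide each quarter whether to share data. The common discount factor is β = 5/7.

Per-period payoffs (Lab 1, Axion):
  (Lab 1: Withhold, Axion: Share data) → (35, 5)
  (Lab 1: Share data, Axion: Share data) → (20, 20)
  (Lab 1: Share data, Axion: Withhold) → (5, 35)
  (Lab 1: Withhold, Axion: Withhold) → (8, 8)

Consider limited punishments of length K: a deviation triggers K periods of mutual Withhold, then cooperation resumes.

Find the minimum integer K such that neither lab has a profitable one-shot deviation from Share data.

3

Need Σ_{k=1}^{K} β^k ≥ (35−20)/(20−8) = 1.2500 at β = 5/7.
At K = 2 the sum is 1.2245 < 1.2500; at K = 3 it is 1.5889 ≥ 1.2500.
So the minimum punishment length is K = 3.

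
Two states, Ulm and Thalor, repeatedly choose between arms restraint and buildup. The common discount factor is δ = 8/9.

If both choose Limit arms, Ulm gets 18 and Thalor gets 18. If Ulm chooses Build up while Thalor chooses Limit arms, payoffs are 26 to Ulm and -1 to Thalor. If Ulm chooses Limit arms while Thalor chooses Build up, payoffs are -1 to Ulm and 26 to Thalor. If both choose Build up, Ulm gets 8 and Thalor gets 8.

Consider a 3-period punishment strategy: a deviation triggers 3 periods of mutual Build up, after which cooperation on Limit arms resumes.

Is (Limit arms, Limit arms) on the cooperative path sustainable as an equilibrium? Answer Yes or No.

IC: δ+…+δ^3 ≥ (26−18)/(18−8) = 4/5.
At δ = 8/9: partial sum = 2.3813 ≥ 0.8000. Cooperation sustainable.

Yes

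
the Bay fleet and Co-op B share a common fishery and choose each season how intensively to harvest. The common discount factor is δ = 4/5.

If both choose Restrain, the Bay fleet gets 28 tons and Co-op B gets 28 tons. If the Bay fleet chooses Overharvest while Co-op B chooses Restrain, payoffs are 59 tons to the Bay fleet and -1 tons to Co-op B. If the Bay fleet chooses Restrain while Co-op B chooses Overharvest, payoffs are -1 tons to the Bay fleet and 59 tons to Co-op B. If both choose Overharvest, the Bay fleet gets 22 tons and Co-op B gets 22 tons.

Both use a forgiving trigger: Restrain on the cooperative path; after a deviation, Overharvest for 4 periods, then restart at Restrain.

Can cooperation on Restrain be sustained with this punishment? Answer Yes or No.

A one-shot deviation gives 59 now, then 22 for 4 periods, then back to 28.
Gain from deviating: (59−28) today; loss: (28−22) in each of the next 4 periods.
No-deviation condition: (28−22)(δ+…+δ^4) ≥ 59−28, i.e. δ+…+δ^4 ≥ 31/6.
At δ = 4/5: δ+…+δ^4 = 2.3616 < 5.1667.
So cooperation is not sustainable.

No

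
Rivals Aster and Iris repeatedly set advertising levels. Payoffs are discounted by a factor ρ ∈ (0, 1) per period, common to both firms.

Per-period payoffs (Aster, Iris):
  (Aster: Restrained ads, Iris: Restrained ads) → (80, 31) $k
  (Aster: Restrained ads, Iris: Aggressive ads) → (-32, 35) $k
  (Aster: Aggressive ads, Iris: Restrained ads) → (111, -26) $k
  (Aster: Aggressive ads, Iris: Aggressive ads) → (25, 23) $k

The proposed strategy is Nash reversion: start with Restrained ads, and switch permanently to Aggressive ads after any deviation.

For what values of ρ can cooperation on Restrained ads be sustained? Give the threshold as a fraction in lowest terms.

31/86

Aster: cooperation gives 80 each period; deviation gives 111 once then 25 forever.
  80/(1−ρ) ≥ 111 + 25ρ/(1−ρ) ⇒ ρ ≥ 31/86.
Iris: cooperation gives 31 each period; deviation gives 35 once then 23 forever.
  ρ ≥ 4/12 = 1/3.
Both must hold, so the binding constraint is Aster's: ρ ≥ 31/86.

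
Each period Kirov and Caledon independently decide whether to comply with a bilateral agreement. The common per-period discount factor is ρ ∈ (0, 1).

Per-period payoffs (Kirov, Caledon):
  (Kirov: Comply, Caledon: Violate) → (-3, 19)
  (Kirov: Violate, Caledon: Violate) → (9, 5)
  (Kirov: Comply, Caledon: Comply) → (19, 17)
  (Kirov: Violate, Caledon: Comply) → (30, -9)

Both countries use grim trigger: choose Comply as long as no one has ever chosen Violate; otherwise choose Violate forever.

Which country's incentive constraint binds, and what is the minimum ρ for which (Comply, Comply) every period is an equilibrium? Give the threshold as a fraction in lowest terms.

Kirov's threshold: (30−19)/(30−9) = 11/21.
Caledon's threshold: (19−17)/(19−5) = 1/7.
11/21 > 1/7, so Kirov binds and ρ* = 11/21.

Kirov; ρ ≥ 11/21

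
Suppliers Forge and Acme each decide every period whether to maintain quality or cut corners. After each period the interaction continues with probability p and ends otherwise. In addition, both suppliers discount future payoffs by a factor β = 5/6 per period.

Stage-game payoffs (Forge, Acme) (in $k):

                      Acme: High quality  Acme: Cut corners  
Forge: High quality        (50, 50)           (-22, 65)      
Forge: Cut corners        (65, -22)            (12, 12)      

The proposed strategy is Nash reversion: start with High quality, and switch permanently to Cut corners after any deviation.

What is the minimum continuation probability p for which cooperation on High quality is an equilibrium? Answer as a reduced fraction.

18/53

With continuation probability p and discount β, the effective per-period discount factor is βp.
Grim-trigger IC: βp ≥ (65−50)/(65−12) = 15/53.
So p ≥ (15/53)/(5/6) = 18/53.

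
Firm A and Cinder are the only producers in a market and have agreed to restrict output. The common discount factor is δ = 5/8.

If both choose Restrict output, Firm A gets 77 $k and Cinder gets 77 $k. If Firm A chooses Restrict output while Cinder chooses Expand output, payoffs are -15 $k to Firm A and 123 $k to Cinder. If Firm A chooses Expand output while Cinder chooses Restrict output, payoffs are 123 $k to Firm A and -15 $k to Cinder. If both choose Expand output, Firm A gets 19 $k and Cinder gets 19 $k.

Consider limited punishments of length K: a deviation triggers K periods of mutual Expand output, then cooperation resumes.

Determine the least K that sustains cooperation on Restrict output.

No profitable deviation requires (77−19)(δ+…+δ^K) ≥ 123−77, i.e. δ+…+δ^K ≥ 23/29 ≈ 0.7931.
With δ = 5/8, the partial sums are K=1: 0.6250, K=2: 1.0156.
K = 2 is the first length at which the sum reaches 0.7931.

2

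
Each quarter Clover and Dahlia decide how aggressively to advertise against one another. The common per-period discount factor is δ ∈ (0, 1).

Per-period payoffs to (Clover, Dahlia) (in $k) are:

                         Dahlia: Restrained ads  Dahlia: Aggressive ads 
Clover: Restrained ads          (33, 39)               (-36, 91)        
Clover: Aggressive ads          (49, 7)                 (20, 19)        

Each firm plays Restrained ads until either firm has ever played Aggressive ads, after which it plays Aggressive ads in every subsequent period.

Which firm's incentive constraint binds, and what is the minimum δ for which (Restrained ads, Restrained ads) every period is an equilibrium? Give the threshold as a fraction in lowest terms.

Clover: cooperation gives 33 each period; deviation gives 49 once then 20 forever.
  33/(1−δ) ≥ 49 + 20δ/(1−δ) ⇒ δ ≥ 16/29.
Dahlia: cooperation gives 39 each period; deviation gives 91 once then 19 forever.
  δ ≥ 52/72 = 13/18.
Both must hold, so the binding constraint is Dahlia's: δ ≥ 13/18.

Dahlia; δ ≥ 13/18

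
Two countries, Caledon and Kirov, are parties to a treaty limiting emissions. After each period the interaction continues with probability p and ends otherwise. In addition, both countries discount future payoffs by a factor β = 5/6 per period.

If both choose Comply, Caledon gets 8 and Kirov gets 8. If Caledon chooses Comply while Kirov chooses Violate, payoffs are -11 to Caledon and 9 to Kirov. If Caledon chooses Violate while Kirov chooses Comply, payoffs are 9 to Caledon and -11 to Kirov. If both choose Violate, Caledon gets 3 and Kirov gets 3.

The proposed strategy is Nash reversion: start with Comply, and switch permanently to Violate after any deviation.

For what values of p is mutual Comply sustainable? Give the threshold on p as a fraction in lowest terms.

1/5

Expected continuation weight on next period's payoff is β·p = 5/6·p, which plays the role of the discount factor.
Cooperation requires 5/6·p ≥ (9−8)/(9−3) = 1/6, hence p ≥ 1/5.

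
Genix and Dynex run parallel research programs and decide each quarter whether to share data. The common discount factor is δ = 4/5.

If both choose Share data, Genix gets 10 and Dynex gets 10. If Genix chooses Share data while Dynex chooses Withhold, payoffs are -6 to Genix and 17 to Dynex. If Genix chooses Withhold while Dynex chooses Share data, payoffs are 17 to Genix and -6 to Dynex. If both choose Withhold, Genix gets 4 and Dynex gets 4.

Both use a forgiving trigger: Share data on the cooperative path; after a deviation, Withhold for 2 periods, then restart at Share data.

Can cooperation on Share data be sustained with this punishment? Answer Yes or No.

A one-shot deviation gives 17 now, then 4 for 2 periods, then back to 10.
Gain from deviating: (17−10) today; loss: (10−4) in each of the next 2 periods.
No-deviation condition: (10−4)(δ+…+δ^2) ≥ 17−10, i.e. δ+…+δ^2 ≥ 7/6.
At δ = 4/5: δ+…+δ^2 = 1.4400 ≥ 1.1667.
So cooperation is sustainable.

Yes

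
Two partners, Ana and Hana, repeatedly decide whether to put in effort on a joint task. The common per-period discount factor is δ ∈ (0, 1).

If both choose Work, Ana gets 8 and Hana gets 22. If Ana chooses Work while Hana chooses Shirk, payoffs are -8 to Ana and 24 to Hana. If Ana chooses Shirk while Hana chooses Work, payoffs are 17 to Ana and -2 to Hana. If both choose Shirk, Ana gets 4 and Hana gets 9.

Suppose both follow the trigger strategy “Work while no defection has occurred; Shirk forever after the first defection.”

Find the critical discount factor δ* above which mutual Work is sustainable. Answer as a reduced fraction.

9/13

For Ana: deviation gain 17−8 = 9, per-period punishment loss 8−4 = 4. IC gives δ ≥ 9/13.
For Hana: gain 2, loss 13 per period, so δ ≥ 2/15.
The tighter constraint is Ana's, so cooperation needs δ ≥ 9/13.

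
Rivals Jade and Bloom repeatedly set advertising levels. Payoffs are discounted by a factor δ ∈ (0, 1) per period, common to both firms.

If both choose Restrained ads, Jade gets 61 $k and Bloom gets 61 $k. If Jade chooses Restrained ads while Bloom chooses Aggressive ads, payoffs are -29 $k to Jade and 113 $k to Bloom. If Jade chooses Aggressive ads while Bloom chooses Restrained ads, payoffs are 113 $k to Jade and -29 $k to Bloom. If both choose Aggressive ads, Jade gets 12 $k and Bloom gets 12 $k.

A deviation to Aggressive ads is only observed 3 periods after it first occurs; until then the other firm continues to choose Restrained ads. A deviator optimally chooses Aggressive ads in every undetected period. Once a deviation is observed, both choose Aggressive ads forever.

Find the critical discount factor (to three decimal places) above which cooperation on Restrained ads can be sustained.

Deviating for the 3 undetected periods gains 113−61 = 52 per period over cooperation, then loses 61−12 = 49 per period forever once punishment starts.
Gain: 52(1 + δ + … + δ^2); loss: 49·δ^3/(1−δ).
No profitable deviation ⇔ 52(1−δ^3) ≤ 49·δ^3, i.e. δ^3 ≥ 52/(52+49) = 52/101.
Hence δ ≥ (52/101)^(1/3) ≈ 0.801.

0.801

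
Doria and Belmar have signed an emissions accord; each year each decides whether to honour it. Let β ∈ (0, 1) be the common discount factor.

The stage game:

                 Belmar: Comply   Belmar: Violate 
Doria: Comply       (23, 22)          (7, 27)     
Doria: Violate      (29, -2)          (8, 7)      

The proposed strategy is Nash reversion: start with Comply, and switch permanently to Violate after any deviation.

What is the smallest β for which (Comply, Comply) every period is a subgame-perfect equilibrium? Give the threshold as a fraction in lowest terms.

2/7

Doria's threshold: (29−23)/(29−8) = 2/7.
Belmar's threshold: (27−22)/(27−7) = 1/4.
2/7 > 1/4, so Doria binds and β* = 2/7.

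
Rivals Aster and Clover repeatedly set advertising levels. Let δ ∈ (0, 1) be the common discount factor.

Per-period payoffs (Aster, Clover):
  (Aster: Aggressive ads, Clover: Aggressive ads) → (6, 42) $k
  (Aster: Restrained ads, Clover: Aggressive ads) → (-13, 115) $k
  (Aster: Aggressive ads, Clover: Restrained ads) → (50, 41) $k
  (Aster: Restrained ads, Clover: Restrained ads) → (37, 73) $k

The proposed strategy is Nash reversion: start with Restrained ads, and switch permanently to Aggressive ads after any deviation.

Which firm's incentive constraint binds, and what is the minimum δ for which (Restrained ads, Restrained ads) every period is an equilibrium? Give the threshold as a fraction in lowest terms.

For Aster: deviation gain 50−37 = 13, per-period punishment loss 37−6 = 31. IC gives δ ≥ 13/44.
For Clover: gain 42, loss 31 per period, so δ ≥ 42/73.
The tighter constraint is Clover's, so cooperation needs δ ≥ 42/73.

Clover; δ ≥ 42/73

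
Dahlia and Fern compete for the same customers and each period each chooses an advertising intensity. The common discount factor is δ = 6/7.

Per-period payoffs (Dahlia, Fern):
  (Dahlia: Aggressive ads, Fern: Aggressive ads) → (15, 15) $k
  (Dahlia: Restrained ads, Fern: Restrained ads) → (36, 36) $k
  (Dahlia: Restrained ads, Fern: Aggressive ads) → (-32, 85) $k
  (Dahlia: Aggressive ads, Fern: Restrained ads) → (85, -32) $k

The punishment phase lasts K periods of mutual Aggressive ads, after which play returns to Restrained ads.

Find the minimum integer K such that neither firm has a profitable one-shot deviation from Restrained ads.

No profitable deviation requires (36−15)(δ+…+δ^K) ≥ 85−36, i.e. δ+…+δ^K ≥ 7/3 ≈ 2.3333.
With δ = 6/7, the partial sums are K=1: 0.8571, K=2: 1.5918, K=3: 2.2216, K=4: 2.7613.
K = 4 is the first length at which the sum reaches 2.3333.

4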